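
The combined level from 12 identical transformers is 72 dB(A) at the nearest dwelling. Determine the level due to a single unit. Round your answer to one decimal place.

For N identical incoherent sources L_total = L₁ + 10·log₁₀ N, so L₁ = 72 − 10·log₁₀(12) = 72 − 10.792.

61.2 dB(A)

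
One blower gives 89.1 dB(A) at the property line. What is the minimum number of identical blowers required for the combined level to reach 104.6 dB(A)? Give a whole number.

The shortfall is 104.6 − 89.1 = 15.5 dB, and N units add 10·log₁₀ N, so need 10·log₁₀ N ≥ 15.5.
N ≥ 10^(15.5/10) = 35.481, so N = 36.

36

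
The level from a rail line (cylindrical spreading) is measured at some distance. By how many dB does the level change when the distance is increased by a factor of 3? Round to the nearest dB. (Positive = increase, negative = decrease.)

With cylindrical spreading the level changes by −10·log₁₀(r₂/r₁).
ΔL = −10·log₁₀(3) = -4.77 dB.

-5 dB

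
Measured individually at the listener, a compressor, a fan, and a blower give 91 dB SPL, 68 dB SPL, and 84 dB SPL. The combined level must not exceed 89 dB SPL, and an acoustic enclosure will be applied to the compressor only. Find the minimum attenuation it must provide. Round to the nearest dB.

4 dB

Everything except the compressor sums to 10^(68/10) + 10^(84/10) = 2.575e+08 in linear terms, 84.11 dB SPL.
To meet 89 dB SPL overall, the treated compressor may contribute at most 10^(89/10) − 2.575e+08 = 5.368e+08, i.e. 87.30 dB SPL.
So the compressor must be reduced from 91 to 87.30 dB SPL: IL = 3.70 dB.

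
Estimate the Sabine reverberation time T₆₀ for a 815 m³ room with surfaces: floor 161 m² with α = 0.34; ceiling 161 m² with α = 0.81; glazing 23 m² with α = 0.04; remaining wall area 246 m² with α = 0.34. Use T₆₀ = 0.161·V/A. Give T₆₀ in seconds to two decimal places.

0.49 s

Total absorption A = 161·0.34 + 161·0.81 + 23·0.04 + 246·0.34 = 269.71 m² sabins.
T₆₀ = 0.161·V/A = 0.161·815/269.71 = 0.487 s.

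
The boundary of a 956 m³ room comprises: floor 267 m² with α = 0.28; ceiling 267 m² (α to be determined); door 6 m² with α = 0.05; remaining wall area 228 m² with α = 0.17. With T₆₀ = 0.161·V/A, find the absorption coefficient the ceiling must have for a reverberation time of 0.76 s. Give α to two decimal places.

A = 0.161·V/T₆₀ = 0.161·956/0.76 = 202.52 m² sabins.
Absorption from the other surfaces = 267·0.28 + 6·0.05 + 228·0.17 = 113.82 m², so the ceiling must supply 88.70 m² over 267 m².
α = 88.70/267 = 0.332.

0.33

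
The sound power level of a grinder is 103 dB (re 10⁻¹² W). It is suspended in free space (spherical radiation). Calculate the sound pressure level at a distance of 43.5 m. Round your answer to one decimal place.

59.2 dB

L_p = L_w − 10·log₁₀(4π·r²) with r = 43.5 m.
4π·r² = 2.378e+04 m², 10·log₁₀ of that is 43.762 dB.
L_p = 103 − 43.762 = 59.24 dB.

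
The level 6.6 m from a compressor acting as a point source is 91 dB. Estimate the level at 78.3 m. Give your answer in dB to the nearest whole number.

70 dB

Point-source attenuation: ΔL = 20·log₁₀(r₂/r₁) = 20·log₁₀(78.3/6.6) = 21.484 dB.
L₂ = 91 − 20·log₁₀(78.3/6.6) = 91 − 21.484 = 69.52 dB.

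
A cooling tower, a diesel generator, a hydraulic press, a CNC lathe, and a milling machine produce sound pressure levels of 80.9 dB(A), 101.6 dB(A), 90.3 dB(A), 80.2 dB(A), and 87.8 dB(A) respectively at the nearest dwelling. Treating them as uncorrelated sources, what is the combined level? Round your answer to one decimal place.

102.1 dB(A)

For uncorrelated sources the intensities add, so convert each level to linear form, sum, and take 10·log₁₀ of the total.
Σ 10^(L/10) = 10^(80.9/10) + 10^(101.6/10) + 10^(90.3/10) + 10^(80.2/10) + 10^(87.8/10) = 1.636e+10.
L_total = 10·log₁₀(1.636e+10) = 102.14 dB(A).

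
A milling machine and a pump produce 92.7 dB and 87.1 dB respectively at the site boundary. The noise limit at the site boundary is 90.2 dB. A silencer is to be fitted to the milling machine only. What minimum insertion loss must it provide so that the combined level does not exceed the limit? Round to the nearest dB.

Everything except the milling machine sums to 10^(87.1/10) = 5.129e+08 in linear terms, 87.10 dB.
The limit corresponds to 10^(90.2/10) = 1.047e+09; subtracting the fixed part leaves 5.343e+08 for the milling machine, i.e. 87.28 dB.
So the milling machine must be reduced from 92.7 to 87.28 dB: IL = 5.42 dB.

5 dB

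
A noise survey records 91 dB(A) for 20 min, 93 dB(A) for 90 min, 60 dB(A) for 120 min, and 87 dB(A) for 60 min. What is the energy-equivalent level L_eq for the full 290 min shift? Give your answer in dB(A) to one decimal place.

89.1 dB(A)

The energy average is taken in the linear domain: L_eq = 10·log₁₀[(Σ tᵢ·10^(Lᵢ/10))/T], T = 290 min.
Σ tᵢ·10^(Lᵢ/10) = 20·10^(91/10) + 90·10^(93/10) + 120·10^(60/10) + 60·10^(87/10) = 2.349e+11.
L_eq = 10·log₁₀(2.349e+11/290) = 89.09 dB(A).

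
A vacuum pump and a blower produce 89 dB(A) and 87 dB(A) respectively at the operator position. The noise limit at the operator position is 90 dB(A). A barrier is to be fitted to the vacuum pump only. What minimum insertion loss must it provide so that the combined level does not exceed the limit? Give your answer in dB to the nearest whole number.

2 dB

The untreated sources together contribute 10^(87/10) = 5.012e+08, i.e. 87.00 dB(A).
The limit corresponds to 10^(90/10) = 1.000e+09; subtracting the fixed part leaves 4.988e+08 for the vacuum pump, i.e. 86.98 dB(A).
Required insertion loss = 89 − 86.98 = 2.02 dB.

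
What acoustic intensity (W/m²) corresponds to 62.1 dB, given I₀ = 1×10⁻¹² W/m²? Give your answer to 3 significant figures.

I = I₀·10^(L/10) = 10⁻¹² × 10^(62.1/10) = 10^(-5.790).

1.62e-06 W/m²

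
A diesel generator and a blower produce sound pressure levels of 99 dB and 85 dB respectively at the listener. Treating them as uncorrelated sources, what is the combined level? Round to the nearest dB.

99 dB

For uncorrelated sources the intensities add, so convert each level to linear form, sum, and take 10·log₁₀ of the total.
Σ 10^(L/10) = 10^(99/10) + 10^(85/10) = 8.260e+09.
L_total = 10·log₁₀(8.260e+09) = 99.17 dB.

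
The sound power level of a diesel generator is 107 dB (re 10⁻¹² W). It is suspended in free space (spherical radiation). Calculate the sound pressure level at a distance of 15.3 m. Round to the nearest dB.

The power spreads over a sphere of area 4π·r², so L_p = L_w − 10·log₁₀(4π·r²).
4π·r² = 2942 m², 10·log₁₀ of that is 34.686 dB.
L_p = 107 − 34.686 = 72.31 dB.

72 dB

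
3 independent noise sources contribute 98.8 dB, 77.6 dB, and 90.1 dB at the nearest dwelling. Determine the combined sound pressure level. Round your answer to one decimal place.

Incoherent sources combine by intensity addition: L_total = 10·log₁₀(Σ 10^(L_i/10)).
Σ 10^(L/10) = 10^(98.8/10) + 10^(77.6/10) + 10^(90.1/10) = 8.667e+09.
L_total = 10·log₁₀(8.667e+09) = 99.38 dB.

99.4 dB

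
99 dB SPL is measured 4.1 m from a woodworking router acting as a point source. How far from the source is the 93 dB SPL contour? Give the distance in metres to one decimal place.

For a point source L₁ − L₂ = 20·log₁₀(r₂/r₁), so r₂ = r₁·10^((L₁−L₂)/20).
r₂ = 4.1·10^((99−93)/20) = 4.1·10^(6.0/20) = 8.18 m.

8.2 m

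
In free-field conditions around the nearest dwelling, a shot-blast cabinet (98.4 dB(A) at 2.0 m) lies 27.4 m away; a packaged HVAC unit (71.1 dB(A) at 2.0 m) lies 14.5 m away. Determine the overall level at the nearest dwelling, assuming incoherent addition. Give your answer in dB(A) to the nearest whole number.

First find each source's level at the receiver (point-source: −20·log₁₀(r/r_ref)), then combine on an intensity basis.
shot-blast cabinet: 98.4 − 20·log₁₀(27.4/2.0) = 98.4 − 22.73 = 75.67 dB(A).
packaged HVAC unit: 71.1 − 20·log₁₀(14.5/2.0) = 71.1 − 17.21 = 53.89 dB(A).
Σ 10^(L/10) = 3.711e+07 → L_total = 10·log₁₀(3.711e+07) = 75.69 dB(A).

76 dB(A)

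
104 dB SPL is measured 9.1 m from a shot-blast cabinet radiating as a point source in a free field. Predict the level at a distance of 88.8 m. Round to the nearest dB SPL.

Point-source attenuation: ΔL = 20·log₁₀(r₂/r₁) = 20·log₁₀(88.8/9.1) = 19.787 dB.
L₂ = 104 − 20·log₁₀(88.8/9.1) = 104 − 19.787 = 84.21 dB SPL.

84 dB SPL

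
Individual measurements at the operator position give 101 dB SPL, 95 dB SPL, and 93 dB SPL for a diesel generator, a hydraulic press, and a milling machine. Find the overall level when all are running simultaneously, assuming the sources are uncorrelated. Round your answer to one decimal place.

102.5 dB SPL

For uncorrelated sources the intensities add, so convert each level to linear form, sum, and take 10·log₁₀ of the total.
Σ 10^(L/10) = 10^(101/10) + 10^(95/10) + 10^(93/10) = 1.775e+10.
L_total = 10·log₁₀(1.775e+10) = 102.49 dB SPL.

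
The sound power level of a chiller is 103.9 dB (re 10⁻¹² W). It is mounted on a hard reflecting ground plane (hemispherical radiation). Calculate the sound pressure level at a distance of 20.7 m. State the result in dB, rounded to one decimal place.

69.6 dB

L_p = L_w − 10·log₁₀(2π·r²) with r = 20.7 m.
2π·r² = 2692 m², 10·log₁₀ of that is 34.301 dB.
L_p = 103.9 − 34.301 = 69.60 dB.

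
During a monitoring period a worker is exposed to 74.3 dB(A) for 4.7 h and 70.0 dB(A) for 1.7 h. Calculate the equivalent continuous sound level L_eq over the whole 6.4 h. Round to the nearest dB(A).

74 dB(A)

L_eq = 10·log₁₀[(1/T)·Σ tᵢ·10^(Lᵢ/10)] with T = 6.4 h.
Σ tᵢ·10^(Lᵢ/10) = 4.7·10^(74.3/10) + 1.7·10^(70.0/10) = 1.435e+08.
L_eq = 10·log₁₀(1.435e+08/6.4) = 73.51 dB(A).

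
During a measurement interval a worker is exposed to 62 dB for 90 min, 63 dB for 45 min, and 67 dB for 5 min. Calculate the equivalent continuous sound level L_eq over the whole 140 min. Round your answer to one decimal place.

L_eq = 10·log₁₀[(1/T)·Σ tᵢ·10^(Lᵢ/10)] with T = 140 min.
Σ tᵢ·10^(Lᵢ/10) = 90·10^(62/10) + 45·10^(63/10) + 5·10^(67/10) = 2.575e+08.
L_eq = 10·log₁₀(2.575e+08/140) = 62.65 dB.

62.6 dB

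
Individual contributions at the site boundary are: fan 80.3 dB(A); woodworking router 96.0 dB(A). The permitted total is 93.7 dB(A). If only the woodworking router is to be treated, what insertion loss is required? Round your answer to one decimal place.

Everything except the woodworking router sums to 10^(80.3/10) = 1.072e+08 in linear terms, 80.30 dB(A).
The limit corresponds to 10^(93.7/10) = 2.344e+09; subtracting the fixed part leaves 2.237e+09 for the woodworking router, i.e. 93.50 dB(A).
So the woodworking router must be reduced from 96.0 to 93.50 dB(A): IL = 2.50 dB.

2.5 dB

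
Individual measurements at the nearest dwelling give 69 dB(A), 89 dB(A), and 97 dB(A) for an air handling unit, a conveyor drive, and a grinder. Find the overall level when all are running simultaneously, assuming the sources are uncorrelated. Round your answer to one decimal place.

97.6 dB(A)

Incoherent sources combine by intensity addition: L_total = 10·log₁₀(Σ 10^(L_i/10)).
Σ 10^(L/10) = 10^(69/10) + 10^(89/10) + 10^(97/10) = 5.814e+09.
L_total = 10·log₁₀(5.814e+09) = 97.64 dB(A).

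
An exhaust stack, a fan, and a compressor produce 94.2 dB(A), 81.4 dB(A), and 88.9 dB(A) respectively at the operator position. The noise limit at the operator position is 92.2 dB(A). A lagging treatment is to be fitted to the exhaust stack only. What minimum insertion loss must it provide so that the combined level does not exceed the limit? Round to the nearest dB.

Fixed contribution from the other sources: Σ 10^(L/10) = 10^(81.4/10) + 10^(88.9/10) = 9.143e+08 (89.61 dB(A)).
The limit corresponds to 10^(92.2/10) = 1.660e+09; subtracting the fixed part leaves 7.453e+08 for the exhaust stack, i.e. 88.72 dB(A).
Required insertion loss = 94.2 − 88.72 = 5.48 dB.

5 dB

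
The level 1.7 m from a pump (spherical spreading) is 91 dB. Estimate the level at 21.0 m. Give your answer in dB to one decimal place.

69.2 dB

Point-source attenuation: ΔL = 20·log₁₀(r₂/r₁) = 20·log₁₀(21.0/1.7) = 21.835 dB.
L₂ = 91 − 20·log₁₀(21.0/1.7) = 91 − 21.835 = 69.16 dB.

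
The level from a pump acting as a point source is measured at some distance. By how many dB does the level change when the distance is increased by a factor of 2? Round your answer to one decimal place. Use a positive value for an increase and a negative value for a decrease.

A point source loses 6 dB per doubling of distance; generally ΔL = −20·log₁₀(r₂/r₁).
ΔL = −20·log₁₀(2) = -6.02 dB.

-6.0 dB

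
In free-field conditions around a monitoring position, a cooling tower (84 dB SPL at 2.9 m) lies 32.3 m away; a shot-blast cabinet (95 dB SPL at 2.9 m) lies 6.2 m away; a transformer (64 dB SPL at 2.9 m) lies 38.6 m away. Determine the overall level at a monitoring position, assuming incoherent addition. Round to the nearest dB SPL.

88 dB SPL

First find each source's level at the receiver (point-source: −20·log₁₀(r/r_ref)), then combine on an intensity basis.
cooling tower: 84 − 20·log₁₀(32.3/2.9) = 84 − 20.94 = 63.06 dB SPL.
shot-blast cabinet: 95 − 20·log₁₀(6.2/2.9) = 95 − 6.60 = 88.40 dB SPL.
transformer: 64 − 20·log₁₀(38.6/2.9) = 64 − 22.48 = 41.52 dB SPL.
Σ 10^(L/10) = 6.939e+08 → L_total = 10·log₁₀(6.939e+08) = 88.41 dB SPL.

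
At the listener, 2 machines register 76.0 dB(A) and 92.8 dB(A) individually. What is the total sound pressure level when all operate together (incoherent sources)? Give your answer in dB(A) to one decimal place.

92.9 dB(A)

For uncorrelated sources the intensities add, so convert each level to linear form, sum, and take 10·log₁₀ of the total.
Σ 10^(L/10) = 10^(76.0/10) + 10^(92.8/10) = 1.945e+09.
L_total = 10·log₁₀(1.945e+09) = 92.89 dB(A).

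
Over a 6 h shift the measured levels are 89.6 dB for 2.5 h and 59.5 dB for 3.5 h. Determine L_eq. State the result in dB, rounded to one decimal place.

85.8 dB

L_eq = 10·log₁₀[(1/T)·Σ tᵢ·10^(Lᵢ/10)] with T = 6 h.
Σ tᵢ·10^(Lᵢ/10) = 2.5·10^(89.6/10) + 3.5·10^(59.5/10) = 2.283e+09.
L_eq = 10·log₁₀(2.283e+09/6) = 85.80 dB.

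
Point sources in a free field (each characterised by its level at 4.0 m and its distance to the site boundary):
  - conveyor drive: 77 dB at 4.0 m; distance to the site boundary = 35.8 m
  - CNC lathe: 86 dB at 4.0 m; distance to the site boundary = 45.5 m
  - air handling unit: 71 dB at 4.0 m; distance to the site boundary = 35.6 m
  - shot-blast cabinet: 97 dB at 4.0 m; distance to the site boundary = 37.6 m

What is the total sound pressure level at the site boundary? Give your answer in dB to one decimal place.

77.8 dB

First find each source's level at the receiver (point-source: −20·log₁₀(r/r_ref)), then combine on an intensity basis.
conveyor drive: 77 − 20·log₁₀(35.8/4.0) = 77 − 19.04 = 57.96 dB.
CNC lathe: 86 − 20·log₁₀(45.5/4.0) = 86 − 21.12 = 64.88 dB.
air handling unit: 71 − 20·log₁₀(35.6/4.0) = 71 − 18.99 = 52.01 dB.
shot-blast cabinet: 97 − 20·log₁₀(37.6/4.0) = 97 − 19.46 = 77.54 dB.
Σ 10^(L/10) = 6.058e+07 → L_total = 10·log₁₀(6.058e+07) = 77.82 dB.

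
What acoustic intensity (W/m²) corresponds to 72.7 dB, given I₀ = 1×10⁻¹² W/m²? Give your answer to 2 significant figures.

1.9e-05 W/m²

I = I₀·10^(L/10) = 10⁻¹² × 10^(72.7/10) = 10^(-4.730).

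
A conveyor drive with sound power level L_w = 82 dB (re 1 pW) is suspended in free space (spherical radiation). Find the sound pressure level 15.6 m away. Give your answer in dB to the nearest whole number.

L_p = L_w − 10·log₁₀(4π·r²) with r = 15.6 m.
4π·r² = 3058 m², 10·log₁₀ of that is 34.855 dB.
L_p = 82 − 34.855 = 47.15 dB.

47 dB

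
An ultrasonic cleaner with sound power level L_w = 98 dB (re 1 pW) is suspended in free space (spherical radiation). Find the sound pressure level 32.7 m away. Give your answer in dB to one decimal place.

56.7 dB

The power spreads over a sphere of area 4π·r², so L_p = L_w − 10·log₁₀(4π·r²).
4π·r² = 1.344e+04 m², 10·log₁₀ of that is 41.283 dB.
L_p = 98 − 41.283 = 56.72 dB.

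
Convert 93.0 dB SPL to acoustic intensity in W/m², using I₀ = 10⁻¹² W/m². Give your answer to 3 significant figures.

L = 10·log₁₀(I/I₀) ⇒ I = I₀·10^(L/10) = 10⁻¹² × 10^9.30.

0.00200 W/m²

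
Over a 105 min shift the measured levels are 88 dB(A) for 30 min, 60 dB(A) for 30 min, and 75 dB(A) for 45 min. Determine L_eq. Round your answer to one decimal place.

The energy average is taken in the linear domain: L_eq = 10·log₁₀[(Σ tᵢ·10^(Lᵢ/10))/T], T = 105 min.
Σ tᵢ·10^(Lᵢ/10) = 30·10^(88/10) + 30·10^(60/10) + 45·10^(75/10) = 2.038e+10.
L_eq = 10·log₁₀(2.038e+10/105) = 82.88 dB(A).

82.9 dB(A)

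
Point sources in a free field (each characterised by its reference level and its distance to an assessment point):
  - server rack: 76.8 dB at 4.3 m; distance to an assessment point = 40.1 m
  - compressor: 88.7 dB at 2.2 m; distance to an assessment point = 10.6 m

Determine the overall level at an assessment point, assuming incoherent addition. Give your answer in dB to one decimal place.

Apply inverse-square spreading to bring every level to the receiver, then sum 10^(L/10).
server rack: 76.8 − 20·log₁₀(40.1/4.3) = 76.8 − 19.39 = 57.41 dB.
compressor: 88.7 − 20·log₁₀(10.6/2.2) = 88.7 − 13.66 = 75.04 dB.
Σ 10^(L/10) = 3.248e+07 → L_total = 10·log₁₀(3.248e+07) = 75.12 dB.

75.1 dB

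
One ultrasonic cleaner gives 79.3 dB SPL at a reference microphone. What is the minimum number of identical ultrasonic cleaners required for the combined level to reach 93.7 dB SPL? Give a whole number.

Need L₁ + 10·log₁₀ N ≥ 93.7, i.e. log₁₀ N ≥ 1.44.
N ≥ 10^(14.4/10) = 27.542, so N = 28.

28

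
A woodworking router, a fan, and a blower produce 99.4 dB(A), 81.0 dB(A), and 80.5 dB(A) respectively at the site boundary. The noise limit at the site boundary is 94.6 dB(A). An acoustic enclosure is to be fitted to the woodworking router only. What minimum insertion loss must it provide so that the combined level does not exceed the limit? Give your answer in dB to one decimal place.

Fixed contribution from the other sources: Σ 10^(L/10) = 10^(81.0/10) + 10^(80.5/10) = 2.381e+08 (83.77 dB(A)).
The limit corresponds to 10^(94.6/10) = 2.884e+09; subtracting the fixed part leaves 2.646e+09 for the woodworking router, i.e. 94.23 dB(A).
So the woodworking router must be reduced from 99.4 to 94.23 dB(A): IL = 5.17 dB.

5.2 dB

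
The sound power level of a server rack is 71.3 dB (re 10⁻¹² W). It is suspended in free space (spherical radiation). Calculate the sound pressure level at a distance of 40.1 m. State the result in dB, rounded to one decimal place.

Free-field spherical radiation: L_p = L_w − 10·log₁₀(4π·r²), r = 40.1 m.
4π·r² = 2.021e+04 m², 10·log₁₀ of that is 43.055 dB.
L_p = 71.3 − 43.055 = 28.25 dB.

28.2 dB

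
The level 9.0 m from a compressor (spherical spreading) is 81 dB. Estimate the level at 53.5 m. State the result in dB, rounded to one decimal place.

65.5 dB

For a point source, L₂ = L₁ − 20·log₁₀(r₂/r₁).
L₂ = 81 − 20·log₁₀(53.5/9.0) = 81 − 15.482 = 65.52 dB.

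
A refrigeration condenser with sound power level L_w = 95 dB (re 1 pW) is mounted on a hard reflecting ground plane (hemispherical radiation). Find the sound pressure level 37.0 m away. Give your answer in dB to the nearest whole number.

The power spreads over a hemisphere of area 2π·r², so L_p = L_w − 10·log₁₀(2π·r²).
2π·r² = 8602 m², 10·log₁₀ of that is 39.346 dB.
L_p = 95 − 39.346 = 55.65 dB.

56 dB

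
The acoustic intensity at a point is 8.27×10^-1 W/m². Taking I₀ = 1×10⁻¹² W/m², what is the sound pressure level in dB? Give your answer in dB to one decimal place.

119.2 dB

L = 10·log₁₀(I/I₀) = 10·log₁₀(8.27×10^-1/10⁻¹²) = 10·log₁₀(8.27×10^11).
L = 10·(0.9175 + 11) = 119.18 dB.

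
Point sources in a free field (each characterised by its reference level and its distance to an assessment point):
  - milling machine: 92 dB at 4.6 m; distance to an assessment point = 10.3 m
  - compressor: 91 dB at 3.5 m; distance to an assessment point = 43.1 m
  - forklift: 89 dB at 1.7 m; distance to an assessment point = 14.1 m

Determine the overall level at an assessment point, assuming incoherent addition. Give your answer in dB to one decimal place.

Apply inverse-square spreading to bring every level to the receiver, then sum 10^(L/10).
milling machine: 92 − 20·log₁₀(10.3/4.6) = 92 − 7.00 = 85.00 dB.
compressor: 91 − 20·log₁₀(43.1/3.5) = 91 − 21.81 = 69.19 dB.
forklift: 89 − 20·log₁₀(14.1/1.7) = 89 − 18.38 = 70.62 dB.
Σ 10^(L/10) = 3.360e+08 → L_total = 10·log₁₀(3.360e+08) = 85.26 dB.

85.3 dB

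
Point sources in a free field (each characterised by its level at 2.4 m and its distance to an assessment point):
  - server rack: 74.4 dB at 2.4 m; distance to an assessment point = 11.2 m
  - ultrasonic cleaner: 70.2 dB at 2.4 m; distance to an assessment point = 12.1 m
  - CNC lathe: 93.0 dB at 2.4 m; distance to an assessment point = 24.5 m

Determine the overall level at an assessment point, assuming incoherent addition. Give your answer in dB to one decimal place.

73.2 dB

Propagate each source to the receiver with L = L_ref − 20·log₁₀(r/r_ref), then add intensities.
server rack: 74.4 − 20·log₁₀(11.2/2.4) = 74.4 − 13.38 = 61.02 dB.
ultrasonic cleaner: 70.2 − 20·log₁₀(12.1/2.4) = 70.2 − 14.05 = 56.15 dB.
CNC lathe: 93.0 − 20·log₁₀(24.5/2.4) = 93.0 − 20.18 = 72.82 dB.
Σ 10^(L/10) = 2.082e+07 → L_total = 10·log₁₀(2.082e+07) = 73.19 dB.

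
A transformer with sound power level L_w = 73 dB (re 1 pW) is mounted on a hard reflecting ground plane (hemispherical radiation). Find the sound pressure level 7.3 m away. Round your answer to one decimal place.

L_p = L_w − 10·log₁₀(2π·r²) with r = 7.3 m.
2π·r² = 334.8 m², 10·log₁₀ of that is 25.248 dB.
L_p = 73 − 25.248 = 47.75 dB.

47.8 dB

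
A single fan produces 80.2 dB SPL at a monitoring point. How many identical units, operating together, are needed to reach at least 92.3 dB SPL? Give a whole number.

N identical sources give L₁ + 10·log₁₀ N, so require 10·log₁₀ N ≥ 92.3 − 80.2 = 12.1 dB.
N ≥ 10^(12.1/10) = 16.218, so N = 17.

17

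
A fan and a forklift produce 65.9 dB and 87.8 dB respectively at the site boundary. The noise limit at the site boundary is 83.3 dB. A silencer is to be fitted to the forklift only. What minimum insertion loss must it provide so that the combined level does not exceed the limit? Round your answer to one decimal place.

Everything except the forklift sums to 10^(65.9/10) = 3.890e+06 in linear terms, 65.90 dB.
The limit corresponds to 10^(83.3/10) = 2.138e+08; subtracting the fixed part leaves 2.099e+08 for the forklift, i.e. 83.22 dB.
Required insertion loss = 87.8 − 83.22 = 4.58 dB.

4.6 dB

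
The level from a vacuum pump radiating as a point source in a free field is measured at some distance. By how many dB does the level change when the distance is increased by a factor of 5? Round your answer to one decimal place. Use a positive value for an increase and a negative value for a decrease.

-14.0 dB

A point source loses 6 dB per doubling of distance; generally ΔL = −20·log₁₀(r₂/r₁).
ΔL = −20·log₁₀(5) = -13.98 dB.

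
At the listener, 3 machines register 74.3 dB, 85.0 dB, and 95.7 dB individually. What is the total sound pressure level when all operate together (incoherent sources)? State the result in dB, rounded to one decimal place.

Incoherent sources combine by intensity addition: L_total = 10·log₁₀(Σ 10^(L_i/10)).
Σ 10^(L/10) = 10^(74.3/10) + 10^(85.0/10) + 10^(95.7/10) = 4.058e+09.
L_total = 10·log₁₀(4.058e+09) = 96.08 dB.

96.1 dB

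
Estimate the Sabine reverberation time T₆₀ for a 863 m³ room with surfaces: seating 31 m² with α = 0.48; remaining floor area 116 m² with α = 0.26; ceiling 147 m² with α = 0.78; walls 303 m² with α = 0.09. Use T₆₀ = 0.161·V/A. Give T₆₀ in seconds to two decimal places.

0.74 s

Total absorption A = 31·0.48 + 116·0.26 + 147·0.78 + 303·0.09 = 186.97 m² sabins.
T₆₀ = 0.161·V/A = 0.161·863/186.97 = 0.743 s.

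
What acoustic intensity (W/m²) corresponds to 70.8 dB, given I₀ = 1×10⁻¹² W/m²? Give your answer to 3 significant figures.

1.20e-05 W/m²

L = 10·log₁₀(I/I₀) ⇒ I = I₀·10^(L/10) = 10⁻¹² × 10^7.08.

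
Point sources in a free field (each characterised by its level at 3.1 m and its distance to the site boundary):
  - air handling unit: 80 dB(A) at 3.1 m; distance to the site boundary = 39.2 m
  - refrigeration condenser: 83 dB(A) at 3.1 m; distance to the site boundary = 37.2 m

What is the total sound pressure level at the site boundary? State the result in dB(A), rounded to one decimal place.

63.0 dB(A)

Propagate each source to the receiver with L = L_ref − 20·log₁₀(r/r_ref), then add intensities.
air handling unit: 80 − 20·log₁₀(39.2/3.1) = 80 − 22.04 = 57.96 dB(A).
refrigeration condenser: 83 − 20·log₁₀(37.2/3.1) = 83 − 21.58 = 61.42 dB(A).
Σ 10^(L/10) = 2.011e+06 → L_total = 10·log₁₀(2.011e+06) = 63.03 dB(A).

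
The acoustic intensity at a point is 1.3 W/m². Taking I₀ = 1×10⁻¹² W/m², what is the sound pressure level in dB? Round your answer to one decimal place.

121.1 dB

I/I₀ = 1.3/10⁻¹² = 1.3×10^12, and L = 10·log₁₀(I/I₀).
L = 10·(0.1139 + 12) = 121.14 dB.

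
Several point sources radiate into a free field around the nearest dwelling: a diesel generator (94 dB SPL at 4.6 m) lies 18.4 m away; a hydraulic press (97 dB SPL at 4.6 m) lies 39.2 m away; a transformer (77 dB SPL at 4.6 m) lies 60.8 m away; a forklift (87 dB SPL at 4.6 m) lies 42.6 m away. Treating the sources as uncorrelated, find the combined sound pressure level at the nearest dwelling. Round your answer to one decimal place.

83.7 dB SPL

Propagate each source to the receiver with L = L_ref − 20·log₁₀(r/r_ref), then add intensities.
diesel generator: 94 − 20·log₁₀(18.4/4.6) = 94 − 12.04 = 81.96 dB SPL.
hydraulic press: 97 − 20·log₁₀(39.2/4.6) = 97 − 18.61 = 78.39 dB SPL.
transformer: 77 − 20·log₁₀(60.8/4.6) = 77 − 22.42 = 54.58 dB SPL.
forklift: 87 − 20·log₁₀(42.6/4.6) = 87 − 19.33 = 67.67 dB SPL.
Σ 10^(L/10) = 2.321e+08 → L_total = 10·log₁₀(2.321e+08) = 83.66 dB SPL.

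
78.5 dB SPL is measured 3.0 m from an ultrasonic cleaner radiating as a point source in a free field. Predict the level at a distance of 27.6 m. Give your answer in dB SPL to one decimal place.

For a point source, L₂ = L₁ − 20·log₁₀(r₂/r₁).
L₂ = 78.5 − 20·log₁₀(27.6/3.0) = 78.5 − 19.276 = 59.22 dB SPL.

59.2 dB SPL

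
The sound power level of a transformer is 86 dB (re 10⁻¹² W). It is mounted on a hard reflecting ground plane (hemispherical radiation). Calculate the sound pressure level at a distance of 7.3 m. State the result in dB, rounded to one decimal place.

The power spreads over a hemisphere of area 2π·r², so L_p = L_w − 10·log₁₀(2π·r²).
2π·r² = 334.8 m², 10·log₁₀ of that is 25.248 dB.
L_p = 86 − 25.248 = 60.75 dB.

60.8 dB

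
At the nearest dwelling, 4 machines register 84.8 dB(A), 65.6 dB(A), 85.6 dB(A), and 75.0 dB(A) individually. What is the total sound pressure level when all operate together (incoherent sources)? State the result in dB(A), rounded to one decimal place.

Incoherent sources combine by intensity addition: L_total = 10·log₁₀(Σ 10^(L_i/10)).
Σ 10^(L/10) = 10^(84.8/10) + 10^(65.6/10) + 10^(85.6/10) + 10^(75.0/10) = 7.003e+08.
L_total = 10·log₁₀(7.003e+08) = 88.45 dB(A).

88.5 dB(A)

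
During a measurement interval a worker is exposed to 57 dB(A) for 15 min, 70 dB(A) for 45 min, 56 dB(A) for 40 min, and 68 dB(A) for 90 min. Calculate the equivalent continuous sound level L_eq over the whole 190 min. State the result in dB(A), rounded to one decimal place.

L_eq = 10·log₁₀[(1/T)·Σ tᵢ·10^(Lᵢ/10)] with T = 190 min.
Σ tᵢ·10^(Lᵢ/10) = 15·10^(57/10) + 45·10^(70/10) + 40·10^(56/10) + 90·10^(68/10) = 1.041e+09.
L_eq = 10·log₁₀(1.041e+09/190) = 67.39 dB(A).

67.4 dB(A)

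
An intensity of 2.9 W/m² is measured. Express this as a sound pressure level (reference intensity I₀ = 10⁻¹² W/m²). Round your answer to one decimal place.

124.6 dB

I/I₀ = 2.9/10⁻¹² = 2.9×10^12, and L = 10·log₁₀(I/I₀).
L = 10·(0.4624 + 12) = 124.62 dB.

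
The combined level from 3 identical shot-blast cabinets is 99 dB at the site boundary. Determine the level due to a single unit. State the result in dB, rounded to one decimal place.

3 equal contributions raise the level by 10·log₁₀ 3 = 4.771 dB, so each unit alone gives 99 − 4.771.

94.2 dB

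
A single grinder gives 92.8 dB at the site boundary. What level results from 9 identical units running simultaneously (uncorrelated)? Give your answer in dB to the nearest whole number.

L_total = L₁ + 10·log₁₀ N for N identical incoherent sources.
L_total = 92.8 + 10·log₁₀(9) = 92.8 + 9.542 = 102.34 dB.

102 dB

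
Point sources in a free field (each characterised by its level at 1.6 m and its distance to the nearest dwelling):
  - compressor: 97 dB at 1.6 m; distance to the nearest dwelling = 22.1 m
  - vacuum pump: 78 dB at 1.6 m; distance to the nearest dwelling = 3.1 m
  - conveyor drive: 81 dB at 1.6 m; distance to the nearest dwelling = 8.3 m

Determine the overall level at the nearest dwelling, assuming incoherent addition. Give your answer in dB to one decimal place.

Apply inverse-square spreading to bring every level to the receiver, then sum 10^(L/10).
compressor: 97 − 20·log₁₀(22.1/1.6) = 97 − 22.81 = 74.19 dB.
vacuum pump: 78 − 20·log₁₀(3.1/1.6) = 78 − 5.74 = 72.26 dB.
conveyor drive: 81 − 20·log₁₀(8.3/1.6) = 81 − 14.30 = 66.70 dB.
Σ 10^(L/10) = 4.776e+07 → L_total = 10·log₁₀(4.776e+07) = 76.79 dB.

76.8 dB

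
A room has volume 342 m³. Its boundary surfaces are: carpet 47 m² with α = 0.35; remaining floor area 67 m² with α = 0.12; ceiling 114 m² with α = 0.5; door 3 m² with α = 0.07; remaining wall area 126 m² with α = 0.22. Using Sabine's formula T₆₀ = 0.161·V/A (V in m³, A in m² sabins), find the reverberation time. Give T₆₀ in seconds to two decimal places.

0.50 s

A = Σ Sᵢαᵢ = 47·0.35 + 67·0.12 + 114·0.5 + 3·0.07 + 126·0.22 = 109.42 m².
T₆₀ = 0.161·V/A = 0.161·342/109.42 = 0.503 s.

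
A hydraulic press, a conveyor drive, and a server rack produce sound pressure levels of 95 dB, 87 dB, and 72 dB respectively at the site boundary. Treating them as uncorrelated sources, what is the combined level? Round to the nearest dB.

Incoherent sources combine by intensity addition: L_total = 10·log₁₀(Σ 10^(L_i/10)).
Σ 10^(L/10) = 10^(95/10) + 10^(87/10) + 10^(72/10) = 3.679e+09.
L_total = 10·log₁₀(3.679e+09) = 95.66 dB.

96 dB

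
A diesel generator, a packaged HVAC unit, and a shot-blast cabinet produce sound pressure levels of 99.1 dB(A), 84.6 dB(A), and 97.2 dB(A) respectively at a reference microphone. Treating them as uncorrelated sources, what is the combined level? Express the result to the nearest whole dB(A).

Incoherent sources combine by intensity addition: L_total = 10·log₁₀(Σ 10^(L_i/10)).
Σ 10^(L/10) = 10^(99.1/10) + 10^(84.6/10) + 10^(97.2/10) = 1.366e+10.
L_total = 10·log₁₀(1.366e+10) = 101.36 dB(A).

101 dB(A)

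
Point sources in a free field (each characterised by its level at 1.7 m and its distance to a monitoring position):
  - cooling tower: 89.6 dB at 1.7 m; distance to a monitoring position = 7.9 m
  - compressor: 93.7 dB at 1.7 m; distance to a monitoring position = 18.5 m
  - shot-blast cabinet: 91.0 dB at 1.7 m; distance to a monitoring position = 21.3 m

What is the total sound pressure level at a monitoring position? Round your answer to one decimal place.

78.5 dB

Propagate each source to the receiver with L = L_ref − 20·log₁₀(r/r_ref), then add intensities.
cooling tower: 89.6 − 20·log₁₀(7.9/1.7) = 89.6 − 13.34 = 76.26 dB.
compressor: 93.7 − 20·log₁₀(18.5/1.7) = 93.7 − 20.73 = 72.97 dB.
shot-blast cabinet: 91.0 − 20·log₁₀(21.3/1.7) = 91.0 − 21.96 = 69.04 dB.
Σ 10^(L/10) = 7.005e+07 → L_total = 10·log₁₀(7.005e+07) = 78.45 dB.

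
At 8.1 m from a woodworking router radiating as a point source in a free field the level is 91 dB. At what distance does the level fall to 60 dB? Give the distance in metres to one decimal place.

The 31.0 dB drop corresponds to a distance ratio of 10^(31.0/20) for a point source.
r₂ = 8.1·10^((91−60)/20) = 8.1·10^(31.0/20) = 287.40 m.

287.4 m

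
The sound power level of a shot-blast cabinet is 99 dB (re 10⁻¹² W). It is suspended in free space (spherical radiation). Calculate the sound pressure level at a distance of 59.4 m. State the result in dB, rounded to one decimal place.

L_p = L_w − 10·log₁₀(4π·r²) with r = 59.4 m.
4π·r² = 4.434e+04 m², 10·log₁₀ of that is 46.468 dB.
L_p = 99 − 46.468 = 52.53 dB.

52.5 dB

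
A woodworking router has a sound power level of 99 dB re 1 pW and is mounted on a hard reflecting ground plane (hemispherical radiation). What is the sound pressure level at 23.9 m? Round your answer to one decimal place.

63.5 dB

Free-field hemispherical radiation: L_p = L_w − 10·log₁₀(2π·r²), r = 23.9 m.
2π·r² = 3589 m², 10·log₁₀ of that is 35.550 dB.
L_p = 99 − 35.550 = 63.45 dB.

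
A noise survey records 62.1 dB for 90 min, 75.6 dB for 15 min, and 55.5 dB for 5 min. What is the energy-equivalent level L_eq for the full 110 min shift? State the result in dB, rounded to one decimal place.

L_eq = 10·log₁₀[(1/T)·Σ tᵢ·10^(Lᵢ/10)] with T = 110 min.
Σ tᵢ·10^(Lᵢ/10) = 90·10^(62.1/10) + 15·10^(75.6/10) + 5·10^(55.5/10) = 6.924e+08.
L_eq = 10·log₁₀(6.924e+08/110) = 67.99 dB.

68.0 dB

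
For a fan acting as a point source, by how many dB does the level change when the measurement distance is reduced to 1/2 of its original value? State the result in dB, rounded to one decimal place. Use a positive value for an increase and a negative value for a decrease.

With spherical spreading the level changes by −20·log₁₀(r₂/r₁).
ΔL = −20·log₁₀(0.5) = +6.02 dB.

+6.0 dB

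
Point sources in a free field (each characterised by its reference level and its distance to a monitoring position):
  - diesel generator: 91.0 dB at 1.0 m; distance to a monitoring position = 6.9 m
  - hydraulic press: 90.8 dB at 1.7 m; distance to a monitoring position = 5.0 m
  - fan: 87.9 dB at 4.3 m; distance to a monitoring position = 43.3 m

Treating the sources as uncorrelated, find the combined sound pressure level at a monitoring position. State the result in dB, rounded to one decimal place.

Apply inverse-square spreading to bring every level to the receiver, then sum 10^(L/10).
diesel generator: 91.0 − 20·log₁₀(6.9/1.0) = 91.0 − 16.78 = 74.22 dB.
hydraulic press: 90.8 − 20·log₁₀(5.0/1.7) = 90.8 − 9.37 = 81.43 dB.
fan: 87.9 − 20·log₁₀(43.3/4.3) = 87.9 − 20.06 = 67.84 dB.
Σ 10^(L/10) = 1.715e+08 → L_total = 10·log₁₀(1.715e+08) = 82.34 dB.

82.3 dB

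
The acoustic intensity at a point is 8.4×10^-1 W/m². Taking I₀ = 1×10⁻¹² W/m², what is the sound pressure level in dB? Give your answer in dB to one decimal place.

L = 10·log₁₀(I/I₀) = 10·log₁₀(8.4×10^-1/10⁻¹²) = 10·log₁₀(8.4×10^11).
L = 10·(0.9243 + 11) = 119.24 dB.

119.2 dB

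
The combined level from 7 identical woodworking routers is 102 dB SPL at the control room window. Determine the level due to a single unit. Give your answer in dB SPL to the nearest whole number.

7 equal contributions raise the level by 10·log₁₀ 7 = 8.451 dB, so each unit alone gives 102 − 8.451.

94 dB SPL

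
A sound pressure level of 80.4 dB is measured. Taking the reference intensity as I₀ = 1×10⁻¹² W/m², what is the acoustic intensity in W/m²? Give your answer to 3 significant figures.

L = 10·log₁₀(I/I₀) ⇒ I = I₀·10^(L/10) = 10⁻¹² × 10^8.04.

0.000110 W/m²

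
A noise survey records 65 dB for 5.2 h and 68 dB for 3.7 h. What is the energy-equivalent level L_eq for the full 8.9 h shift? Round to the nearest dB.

Weight each interval's intensity by its duration and average over T = 8.9 h:
Σ tᵢ·10^(Lᵢ/10) = 5.2·10^(65/10) + 3.7·10^(68/10) = 3.979e+07.
L_eq = 10·log₁₀(3.979e+07/8.9) = 66.50 dB.

67 dB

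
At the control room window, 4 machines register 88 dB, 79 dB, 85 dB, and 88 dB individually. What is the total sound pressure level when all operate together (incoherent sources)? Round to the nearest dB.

92 dB

Incoherent sources combine by intensity addition: L_total = 10·log₁₀(Σ 10^(L_i/10)).
Σ 10^(L/10) = 10^(88/10) + 10^(79/10) + 10^(85/10) + 10^(88/10) = 1.658e+09.
L_total = 10·log₁₀(1.658e+09) = 92.19 dB.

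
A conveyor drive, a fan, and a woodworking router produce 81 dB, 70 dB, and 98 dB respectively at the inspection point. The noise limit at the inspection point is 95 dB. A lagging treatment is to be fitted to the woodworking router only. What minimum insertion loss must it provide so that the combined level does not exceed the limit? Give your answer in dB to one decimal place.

3.2 dB

The untreated sources together contribute 10^(81/10) + 10^(70/10) = 1.359e+08, i.e. 81.33 dB.
To meet 95 dB overall, the treated woodworking router may contribute at most 10^(95/10) − 1.359e+08 = 3.026e+09, i.e. 94.81 dB.
So the woodworking router must be reduced from 98 to 94.81 dB: IL = 3.19 dB.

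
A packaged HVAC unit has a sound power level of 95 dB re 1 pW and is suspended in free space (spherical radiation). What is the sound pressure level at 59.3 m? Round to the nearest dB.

49 dB

Free-field spherical radiation: L_p = L_w − 10·log₁₀(4π·r²), r = 59.3 m.
4π·r² = 4.419e+04 m², 10·log₁₀ of that is 46.453 dB.
L_p = 95 − 46.453 = 48.55 dB.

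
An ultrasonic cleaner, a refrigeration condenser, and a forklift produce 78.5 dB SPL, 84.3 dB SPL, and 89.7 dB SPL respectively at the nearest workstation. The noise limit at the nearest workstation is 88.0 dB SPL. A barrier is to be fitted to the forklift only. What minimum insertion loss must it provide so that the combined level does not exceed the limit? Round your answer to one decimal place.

5.1 dB

The untreated sources together contribute 10^(78.5/10) + 10^(84.3/10) = 3.399e+08, i.e. 85.31 dB SPL.
To meet 88.0 dB SPL overall, the treated forklift may contribute at most 10^(88.0/10) − 3.399e+08 = 2.910e+08, i.e. 84.64 dB SPL.
So the forklift must be reduced from 89.7 to 84.64 dB SPL: IL = 5.06 dB.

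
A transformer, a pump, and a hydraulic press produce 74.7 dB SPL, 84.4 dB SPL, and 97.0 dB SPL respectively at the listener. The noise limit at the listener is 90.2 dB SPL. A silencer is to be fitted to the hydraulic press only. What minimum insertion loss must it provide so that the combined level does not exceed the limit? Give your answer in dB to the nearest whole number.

Fixed contribution from the other sources: Σ 10^(L/10) = 10^(74.7/10) + 10^(84.4/10) = 3.049e+08 (84.84 dB SPL).
The limit corresponds to 10^(90.2/10) = 1.047e+09; subtracting the fixed part leaves 7.422e+08 for the hydraulic press, i.e. 88.71 dB SPL.
So the hydraulic press must be reduced from 97.0 to 88.71 dB SPL: IL = 8.29 dB.

8 dB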